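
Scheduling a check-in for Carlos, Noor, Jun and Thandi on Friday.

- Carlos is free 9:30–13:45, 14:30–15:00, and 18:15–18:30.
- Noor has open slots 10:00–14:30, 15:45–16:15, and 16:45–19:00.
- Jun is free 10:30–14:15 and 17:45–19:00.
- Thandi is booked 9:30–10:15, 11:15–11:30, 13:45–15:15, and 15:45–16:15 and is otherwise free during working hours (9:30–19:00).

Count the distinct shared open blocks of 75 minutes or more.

1

Thandi free within 09:30–19:00: 10:15–11:15, 11:30–13:45, 15:15–15:45, 16:15–19:00.
Carlos ∩ Noor: 10:00–13:45, 18:15–18:30.
Carlos ∩ Noor ∩ Jun: 10:30–13:45, 18:15–18:30.
Carlos ∩ Noor ∩ Jun ∩ Thandi: 10:30–11:15, 11:30–13:45, 18:15–18:30.
Windows ≥ 75 min: 11:30–13:45.
That's 1 window.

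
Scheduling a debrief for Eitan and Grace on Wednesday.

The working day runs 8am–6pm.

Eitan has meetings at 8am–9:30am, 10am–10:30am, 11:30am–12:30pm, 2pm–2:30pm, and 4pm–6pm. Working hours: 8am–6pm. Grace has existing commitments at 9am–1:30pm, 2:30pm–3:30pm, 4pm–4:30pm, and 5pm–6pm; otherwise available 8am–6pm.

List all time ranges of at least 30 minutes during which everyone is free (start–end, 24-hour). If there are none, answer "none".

13:30–14:00, 15:30–16:00

Eitan free within 08:00–18:00: 09:30–10:00, 10:30–11:30, 12:30–14:00, 14:30–16:00.
Grace free within 08:00–18:00: 08:00–09:00, 13:30–14:30, 15:30–16:00, 16:30–17:00.
Eitan ∩ Grace: 13:30–14:00, 15:30–16:00.
Windows ≥ 30 min: 13:30–14:00, 15:30–16:00.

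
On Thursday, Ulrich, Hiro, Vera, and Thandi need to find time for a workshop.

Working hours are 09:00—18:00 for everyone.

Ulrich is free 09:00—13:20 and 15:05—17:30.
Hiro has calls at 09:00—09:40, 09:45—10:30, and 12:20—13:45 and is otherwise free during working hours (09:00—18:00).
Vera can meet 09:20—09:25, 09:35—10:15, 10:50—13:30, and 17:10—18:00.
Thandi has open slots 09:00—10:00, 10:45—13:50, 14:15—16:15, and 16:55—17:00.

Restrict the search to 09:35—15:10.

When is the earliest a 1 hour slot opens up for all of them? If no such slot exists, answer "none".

10:50

Hiro free within 09:00–18:00: 09:40–09:45, 10:30–12:20, 13:45–18:00.
Ulrich ∩ Hiro: 09:40–09:45, 10:30–12:20, 15:05–17:30.
Ulrich ∩ Hiro ∩ Vera: 09:40–09:45, 10:50–12:20, 17:10–17:30.
Ulrich ∩ Hiro ∩ Vera ∩ Thandi: 09:40–09:45, 10:50–12:20.
Restricted to 09:35–15:10: 09:40–09:45, 10:50–12:20.
Windows ≥ 60 min: 10:50–12:20.
Earliest such window starts at 10:50.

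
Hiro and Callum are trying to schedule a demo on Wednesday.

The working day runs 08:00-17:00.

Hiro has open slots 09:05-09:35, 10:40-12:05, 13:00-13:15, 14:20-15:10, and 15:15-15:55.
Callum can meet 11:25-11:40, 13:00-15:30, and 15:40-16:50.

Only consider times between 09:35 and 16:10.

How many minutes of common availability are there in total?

110 minutes

Hiro ∩ Callum: 11:25–11:40, 13:00–13:15, 14:20–15:10, 15:15–15:30, 15:40–15:55.
Restricted to 09:35–16:10: 11:25–11:40, 13:00–13:15, 14:20–15:10, 15:15–15:30, 15:40–15:55.
Total common minutes: 15 + 15 + 50 + 15 + 15 = 110.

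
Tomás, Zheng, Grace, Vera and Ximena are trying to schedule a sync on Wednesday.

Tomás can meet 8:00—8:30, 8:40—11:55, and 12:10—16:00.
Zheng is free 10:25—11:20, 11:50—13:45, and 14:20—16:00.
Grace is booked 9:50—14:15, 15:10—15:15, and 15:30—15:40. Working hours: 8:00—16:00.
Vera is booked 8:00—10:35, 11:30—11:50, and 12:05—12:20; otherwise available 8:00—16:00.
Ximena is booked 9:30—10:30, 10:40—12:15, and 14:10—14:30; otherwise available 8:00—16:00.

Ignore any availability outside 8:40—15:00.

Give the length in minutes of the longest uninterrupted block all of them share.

Grace free within 08:00–16:00: 08:00–09:50, 14:15–15:10, 15:15–15:30, 15:40–16:00.
Vera free within 08:00–16:00: 10:35–11:30, 11:50–12:05, 12:20–16:00.
Ximena free within 08:00–16:00: 08:00–09:30, 10:30–10:40, 12:15–14:10, 14:30–16:00.
Tomás ∩ Zheng: 10:25–11:20, 11:50–11:55, 12:10–13:45, 14:20–16:00.
Tomás ∩ Zheng ∩ Grace: 14:20–15:10, 15:15–15:30, 15:40–16:00.
Tomás ∩ Zheng ∩ Grace ∩ Vera: 14:20–15:10, 15:15–15:30, 15:40–16:00.
Tomás ∩ Zheng ∩ Grace ∩ Vera ∩ Ximena: 14:30–15:10, 15:15–15:30, 15:40–16:00.
Restricted to 08:40–15:00: 14:30–15:00.
Single common window of 30 minutes.

30 minutes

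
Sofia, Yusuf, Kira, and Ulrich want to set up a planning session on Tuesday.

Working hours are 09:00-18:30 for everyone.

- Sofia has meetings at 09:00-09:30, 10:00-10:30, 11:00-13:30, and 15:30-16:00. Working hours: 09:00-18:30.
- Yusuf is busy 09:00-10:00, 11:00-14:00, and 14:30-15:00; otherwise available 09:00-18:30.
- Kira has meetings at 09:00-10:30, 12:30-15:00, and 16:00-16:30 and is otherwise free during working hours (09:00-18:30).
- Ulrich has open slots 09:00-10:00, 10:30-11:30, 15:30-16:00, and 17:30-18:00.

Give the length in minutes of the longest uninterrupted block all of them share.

Sofia free within 09:00–18:30: 09:30–10:00, 10:30–11:00, 13:30–15:30, 16:00–18:30.
Yusuf free within 09:00–18:30: 10:00–11:00, 14:00–14:30, 15:00–18:30.
Kira free within 09:00–18:30: 10:30–12:30, 15:00–16:00, 16:30–18:30.
Sofia ∩ Yusuf: 10:30–11:00, 14:00–14:30, 15:00–15:30, 16:00–18:30.
Sofia ∩ Yusuf ∩ Kira: 10:30–11:00, 15:00–15:30, 16:30–18:30.
Sofia ∩ Yusuf ∩ Kira ∩ Ulrich: 10:30–11:00, 17:30–18:00.
Common window lengths: 30, 30 min; longest is 30.

30 minutes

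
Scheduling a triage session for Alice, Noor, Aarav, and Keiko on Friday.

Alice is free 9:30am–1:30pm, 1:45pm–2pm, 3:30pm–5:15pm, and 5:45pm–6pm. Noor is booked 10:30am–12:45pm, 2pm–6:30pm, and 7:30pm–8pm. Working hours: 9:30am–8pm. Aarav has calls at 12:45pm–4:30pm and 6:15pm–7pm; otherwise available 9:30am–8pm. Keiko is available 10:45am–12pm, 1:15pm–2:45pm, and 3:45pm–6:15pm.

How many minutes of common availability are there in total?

Noor free within 09:30–20:00: 09:30–10:30, 12:45–14:00, 18:30–19:30.
Aarav free within 09:30–20:00: 09:30–12:45, 16:30–18:15, 19:00–20:00.
Alice ∩ Noor: 09:30–10:30, 12:45–13:30, 13:45–14:00.
Alice ∩ Noor ∩ Aarav: 09:30–10:30.
Alice ∩ Noor ∩ Aarav ∩ Keiko: (none).
Total common minutes: 0.

0 minutes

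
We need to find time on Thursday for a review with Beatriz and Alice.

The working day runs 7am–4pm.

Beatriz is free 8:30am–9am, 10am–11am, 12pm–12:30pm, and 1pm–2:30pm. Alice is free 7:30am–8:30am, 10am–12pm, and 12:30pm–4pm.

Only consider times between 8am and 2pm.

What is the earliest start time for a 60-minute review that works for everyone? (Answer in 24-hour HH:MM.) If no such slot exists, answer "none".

10:00

Beatriz ∩ Alice: 10:00–11:00, 13:00–14:30.
Restricted to 08:00–14:00: 10:00–11:00, 13:00–14:00.
Windows ≥ 60 min: 10:00–11:00, 13:00–14:00.
Earliest such window starts at 10:00.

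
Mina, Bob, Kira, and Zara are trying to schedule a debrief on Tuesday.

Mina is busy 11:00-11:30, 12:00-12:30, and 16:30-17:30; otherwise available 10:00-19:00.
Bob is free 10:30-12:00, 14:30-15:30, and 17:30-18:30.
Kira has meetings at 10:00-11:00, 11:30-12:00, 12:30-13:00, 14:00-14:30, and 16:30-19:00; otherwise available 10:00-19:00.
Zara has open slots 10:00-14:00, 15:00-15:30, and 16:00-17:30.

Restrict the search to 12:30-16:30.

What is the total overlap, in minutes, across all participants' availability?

Mina free within 10:00–19:00: 10:00–11:00, 11:30–12:00, 12:30–16:30, 17:30–19:00.
Kira free within 10:00–19:00: 11:00–11:30, 12:00–12:30, 13:00–14:00, 14:30–16:30.
Mina ∩ Bob: 10:30–11:00, 11:30–12:00, 14:30–15:30, 17:30–18:30.
Mina ∩ Bob ∩ Kira: 14:30–15:30.
Mina ∩ Bob ∩ Kira ∩ Zara: 15:00–15:30.
Restricted to 12:30–16:30: 15:00–15:30.
Total common minutes: 30.

30 minutes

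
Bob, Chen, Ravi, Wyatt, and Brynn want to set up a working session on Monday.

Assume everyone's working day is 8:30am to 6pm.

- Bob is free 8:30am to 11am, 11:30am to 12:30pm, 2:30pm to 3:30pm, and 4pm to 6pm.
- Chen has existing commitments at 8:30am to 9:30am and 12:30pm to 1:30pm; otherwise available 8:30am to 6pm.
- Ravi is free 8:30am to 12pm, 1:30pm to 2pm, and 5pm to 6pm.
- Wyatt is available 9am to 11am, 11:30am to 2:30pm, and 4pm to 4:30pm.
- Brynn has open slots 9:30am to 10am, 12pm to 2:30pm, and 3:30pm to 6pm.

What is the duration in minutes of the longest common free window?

30 minutes

Chen free within 08:30–18:00: 09:30–12:30, 13:30–18:00.
Bob ∩ Chen: 09:30–11:00, 11:30–12:30, 14:30–15:30, 16:00–18:00.
Bob ∩ Chen ∩ Ravi: 09:30–11:00, 11:30–12:00, 17:00–18:00.
Bob ∩ Chen ∩ Ravi ∩ Wyatt: 09:30–11:00, 11:30–12:00.
Bob ∩ Chen ∩ Ravi ∩ Wyatt ∩ Brynn: 09:30–10:00.
Single common window of 30 minutes.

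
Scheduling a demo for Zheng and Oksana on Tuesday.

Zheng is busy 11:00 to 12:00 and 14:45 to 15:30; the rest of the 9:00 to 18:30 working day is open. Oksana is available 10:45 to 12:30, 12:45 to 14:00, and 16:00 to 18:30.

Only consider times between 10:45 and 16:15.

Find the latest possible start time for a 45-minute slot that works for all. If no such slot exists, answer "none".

13:15

Zheng free within 09:00–18:30: 09:00–11:00, 12:00–14:45, 15:30–18:30.
Zheng ∩ Oksana: 10:45–11:00, 12:00–12:30, 12:45–14:00, 16:00–18:30.
Restricted to 10:45–16:15: 10:45–11:00, 12:00–12:30, 12:45–14:00, 16:00–16:15.
Windows ≥ 45 min: 12:45–14:00.
Latest start in the last window 12:45–14:00 is 14:00 − 45 min = 13:15.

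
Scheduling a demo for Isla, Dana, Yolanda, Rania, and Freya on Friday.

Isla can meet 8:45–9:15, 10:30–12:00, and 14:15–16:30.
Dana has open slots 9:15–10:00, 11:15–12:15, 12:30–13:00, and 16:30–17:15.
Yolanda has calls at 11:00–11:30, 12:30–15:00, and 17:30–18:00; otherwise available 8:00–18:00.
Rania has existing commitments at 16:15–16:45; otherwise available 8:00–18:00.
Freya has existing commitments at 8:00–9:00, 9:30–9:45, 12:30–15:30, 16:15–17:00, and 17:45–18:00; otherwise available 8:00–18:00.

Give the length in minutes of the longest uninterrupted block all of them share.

Yolanda free within 08:00–18:00: 08:00–11:00, 11:30–12:30, 15:00–17:30.
Rania free within 08:00–18:00: 08:00–16:15, 16:45–18:00.
Freya free within 08:00–18:00: 09:00–09:30, 09:45–12:30, 15:30–16:15, 17:00–17:45.
Isla ∩ Dana: 11:15–12:00.
Isla ∩ Dana ∩ Yolanda: 11:30–12:00.
Isla ∩ Dana ∩ Yolanda ∩ Rania: 11:30–12:00.
Isla ∩ Dana ∩ Yolanda ∩ Rania ∩ Freya: 11:30–12:00.
Single common window of 30 minutes.

30 minutes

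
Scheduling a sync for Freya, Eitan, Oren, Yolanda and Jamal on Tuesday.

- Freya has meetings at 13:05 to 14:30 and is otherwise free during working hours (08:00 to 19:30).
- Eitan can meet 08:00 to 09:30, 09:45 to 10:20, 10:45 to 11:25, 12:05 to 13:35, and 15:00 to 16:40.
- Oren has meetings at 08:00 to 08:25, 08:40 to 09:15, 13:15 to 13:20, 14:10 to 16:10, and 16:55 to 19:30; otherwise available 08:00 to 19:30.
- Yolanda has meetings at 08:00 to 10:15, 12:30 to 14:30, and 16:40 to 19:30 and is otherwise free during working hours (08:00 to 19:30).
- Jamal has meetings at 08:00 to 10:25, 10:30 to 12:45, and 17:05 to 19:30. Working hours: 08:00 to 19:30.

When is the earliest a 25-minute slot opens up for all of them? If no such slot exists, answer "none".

16:10

Freya free within 08:00–19:30: 08:00–13:05, 14:30–19:30.
Oren free within 08:00–19:30: 08:25–08:40, 09:15–13:15, 13:20–14:10, 16:10–16:55.
Yolanda free within 08:00–19:30: 10:15–12:30, 14:30–16:40.
Jamal free within 08:00–19:30: 10:25–10:30, 12:45–17:05.
Freya ∩ Eitan: 08:00–09:30, 09:45–10:20, 10:45–11:25, 12:05–13:05, 15:00–16:40.
Freya ∩ Eitan ∩ Oren: 08:25–08:40, 09:15–09:30, 09:45–10:20, 10:45–11:25, 12:05–13:05, 16:10–16:40.
Freya ∩ Eitan ∩ Oren ∩ Yolanda: 10:15–10:20, 10:45–11:25, 12:05–12:30, 16:10–16:40.
Freya ∩ Eitan ∩ Oren ∩ Yolanda ∩ Jamal: 16:10–16:40.
Windows ≥ 25 min: 16:10–16:40.
Earliest such window starts at 16:10.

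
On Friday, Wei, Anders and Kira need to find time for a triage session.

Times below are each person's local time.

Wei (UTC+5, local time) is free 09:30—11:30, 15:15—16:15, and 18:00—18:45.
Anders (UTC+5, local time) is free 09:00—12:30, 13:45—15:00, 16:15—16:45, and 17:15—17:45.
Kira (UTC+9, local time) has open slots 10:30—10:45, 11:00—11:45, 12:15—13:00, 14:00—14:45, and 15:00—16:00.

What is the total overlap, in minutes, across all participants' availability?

Wei → UTC: 04:30–06:30, 10:15–11:15, 13:00–13:45.
Anders → UTC: 04:00–07:30, 08:45–10:00, 11:15–11:45, 12:15–12:45.
Kira → UTC: 01:30–01:45, 02:00–02:45, 03:15–04:00, 05:00–05:45, 06:00–07:00.
Wei ∩ Anders: 04:30–06:30.
Wei ∩ Anders ∩ Kira: 05:00–05:45, 06:00–06:30.
Total common minutes: 45 + 30 = 75.

75 minutes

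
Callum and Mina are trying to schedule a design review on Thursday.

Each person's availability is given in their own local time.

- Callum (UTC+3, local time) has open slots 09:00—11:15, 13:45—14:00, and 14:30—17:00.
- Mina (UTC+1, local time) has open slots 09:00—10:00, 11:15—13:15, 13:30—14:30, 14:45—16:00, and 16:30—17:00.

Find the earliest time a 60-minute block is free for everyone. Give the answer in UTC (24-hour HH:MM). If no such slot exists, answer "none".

Callum → UTC: 06:00–08:15, 10:45–11:00, 11:30–14:00.
Mina → UTC: 08:00–09:00, 10:15–12:15, 12:30–13:30, 13:45–15:00, 15:30–16:00.
Callum ∩ Mina: 08:00–08:15, 10:45–11:00, 11:30–12:15, 12:30–13:30, 13:45–14:00.
Windows ≥ 60 min: 12:30–13:30.
Earliest such window starts at 12:30.

12:30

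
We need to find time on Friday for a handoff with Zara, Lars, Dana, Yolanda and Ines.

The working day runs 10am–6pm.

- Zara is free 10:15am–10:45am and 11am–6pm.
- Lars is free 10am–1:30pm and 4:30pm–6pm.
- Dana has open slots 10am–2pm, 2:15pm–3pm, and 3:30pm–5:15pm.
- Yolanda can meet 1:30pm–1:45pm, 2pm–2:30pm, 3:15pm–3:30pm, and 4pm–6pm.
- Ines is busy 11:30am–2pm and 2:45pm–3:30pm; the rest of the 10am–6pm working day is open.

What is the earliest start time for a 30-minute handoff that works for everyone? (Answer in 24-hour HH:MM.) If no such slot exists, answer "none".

16:30

Ines free within 10:00–18:00: 10:00–11:30, 14:00–14:45, 15:30–18:00.
Zara ∩ Lars: 10:15–10:45, 11:00–13:30, 16:30–18:00.
Zara ∩ Lars ∩ Dana: 10:15–10:45, 11:00–13:30, 16:30–17:15.
Zara ∩ Lars ∩ Dana ∩ Yolanda: 16:30–17:15.
Zara ∩ Lars ∩ Dana ∩ Yolanda ∩ Ines: 16:30–17:15.
Windows ≥ 30 min: 16:30–17:15.
Earliest such window starts at 16:30.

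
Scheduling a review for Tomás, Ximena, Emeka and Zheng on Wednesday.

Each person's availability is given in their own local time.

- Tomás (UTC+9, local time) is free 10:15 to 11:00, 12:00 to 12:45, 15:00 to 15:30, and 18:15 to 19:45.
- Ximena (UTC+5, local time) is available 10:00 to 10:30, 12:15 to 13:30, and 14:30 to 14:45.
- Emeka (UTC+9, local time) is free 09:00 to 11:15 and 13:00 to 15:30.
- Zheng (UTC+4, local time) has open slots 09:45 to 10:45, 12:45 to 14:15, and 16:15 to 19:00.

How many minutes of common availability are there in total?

0 minutes

Tomás → UTC: 01:15–02:00, 03:00–03:45, 06:00–06:30, 09:15–10:45.
Ximena → UTC: 05:00–05:30, 07:15–08:30, 09:30–09:45.
Emeka → UTC: 00:00–02:15, 04:00–06:30.
Zheng → UTC: 05:45–06:45, 08:45–10:15, 12:15–15:00.
Tomás ∩ Ximena: 09:30–09:45.
Tomás ∩ Ximena ∩ Emeka: (none).
Tomás ∩ Ximena ∩ Emeka ∩ Zheng: (none).
Total common minutes: 0.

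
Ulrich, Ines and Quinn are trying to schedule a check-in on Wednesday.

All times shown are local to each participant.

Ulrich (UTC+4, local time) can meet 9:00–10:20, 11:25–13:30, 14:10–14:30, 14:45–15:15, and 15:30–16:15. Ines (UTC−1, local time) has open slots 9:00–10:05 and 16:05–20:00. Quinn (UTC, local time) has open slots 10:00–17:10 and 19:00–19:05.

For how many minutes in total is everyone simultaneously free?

Ulrich → UTC: 05:00–06:20, 07:25–09:30, 10:10–10:30, 10:45–11:15, 11:30–12:15.
Ines → UTC: 10:00–11:05, 17:05–21:00.
Quinn → UTC: 10:00–17:10, 19:00–19:05.
Ulrich ∩ Ines: 10:10–10:30, 10:45–11:05.
Ulrich ∩ Ines ∩ Quinn: 10:10–10:30, 10:45–11:05.
Total common minutes: 20 + 20 = 40.

40 minutes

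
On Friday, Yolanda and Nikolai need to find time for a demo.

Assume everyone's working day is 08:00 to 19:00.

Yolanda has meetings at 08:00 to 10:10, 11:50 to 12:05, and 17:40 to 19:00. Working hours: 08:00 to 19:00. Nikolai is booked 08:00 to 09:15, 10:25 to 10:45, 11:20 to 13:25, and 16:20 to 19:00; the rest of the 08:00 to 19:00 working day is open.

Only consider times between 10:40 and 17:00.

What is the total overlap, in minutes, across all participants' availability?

Yolanda free within 08:00–19:00: 10:10–11:50, 12:05–17:40.
Nikolai free within 08:00–19:00: 09:15–10:25, 10:45–11:20, 13:25–16:20.
Yolanda ∩ Nikolai: 10:10–10:25, 10:45–11:20, 13:25–16:20.
Restricted to 10:40–17:00: 10:45–11:20, 13:25–16:20.
Total common minutes: 35 + 175 = 210.

210 minutes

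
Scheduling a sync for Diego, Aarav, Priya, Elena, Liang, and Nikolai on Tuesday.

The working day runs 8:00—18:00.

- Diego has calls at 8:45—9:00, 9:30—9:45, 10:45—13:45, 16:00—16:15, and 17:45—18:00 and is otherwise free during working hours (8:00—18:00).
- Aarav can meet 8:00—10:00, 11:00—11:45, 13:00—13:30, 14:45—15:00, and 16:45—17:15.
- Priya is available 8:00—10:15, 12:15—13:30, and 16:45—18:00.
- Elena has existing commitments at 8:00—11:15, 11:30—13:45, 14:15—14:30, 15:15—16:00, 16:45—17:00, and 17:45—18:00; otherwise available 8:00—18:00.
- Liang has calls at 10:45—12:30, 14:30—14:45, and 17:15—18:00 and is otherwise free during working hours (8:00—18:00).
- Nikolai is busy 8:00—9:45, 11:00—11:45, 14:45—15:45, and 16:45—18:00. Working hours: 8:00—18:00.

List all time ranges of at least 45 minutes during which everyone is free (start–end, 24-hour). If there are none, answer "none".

Diego free within 08:00–18:00: 08:00–08:45, 09:00–09:30, 09:45–10:45, 13:45–16:00, 16:15–17:45.
Elena free within 08:00–18:00: 11:15–11:30, 13:45–14:15, 14:30–15:15, 16:00–16:45, 17:00–17:45.
Liang free within 08:00–18:00: 08:00–10:45, 12:30–14:30, 14:45–17:15.
Nikolai free within 08:00–18:00: 09:45–11:00, 11:45–14:45, 15:45–16:45.
Diego ∩ Aarav: 08:00–08:45, 09:00–09:30, 09:45–10:00, 14:45–15:00, 16:45–17:15.
Diego ∩ Aarav ∩ Priya: 08:00–08:45, 09:00–09:30, 09:45–10:00, 16:45–17:15.
Diego ∩ Aarav ∩ Priya ∩ Elena: 17:00–17:15.
Diego ∩ Aarav ∩ Priya ∩ Elena ∩ Liang: 17:00–17:15.
Diego ∩ Aarav ∩ Priya ∩ Elena ∩ Liang ∩ Nikolai: (none).
Windows ≥ 45 min: (none).

none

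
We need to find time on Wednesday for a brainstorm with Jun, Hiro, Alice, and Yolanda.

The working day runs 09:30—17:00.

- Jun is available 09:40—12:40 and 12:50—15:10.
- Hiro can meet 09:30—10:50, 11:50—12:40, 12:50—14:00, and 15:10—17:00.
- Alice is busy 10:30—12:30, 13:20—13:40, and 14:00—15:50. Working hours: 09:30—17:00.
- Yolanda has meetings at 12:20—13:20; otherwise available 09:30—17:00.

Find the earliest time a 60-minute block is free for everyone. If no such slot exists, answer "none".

none

Alice free within 09:30–17:00: 09:30–10:30, 12:30–13:20, 13:40–14:00, 15:50–17:00.
Yolanda free within 09:30–17:00: 09:30–12:20, 13:20–17:00.
Jun ∩ Hiro: 09:40–10:50, 11:50–12:40, 12:50–14:00.
Jun ∩ Hiro ∩ Alice: 09:40–10:30, 12:30–12:40, 12:50–13:20, 13:40–14:00.
Jun ∩ Hiro ∩ Alice ∩ Yolanda: 09:40–10:30, 13:40–14:00.
Windows ≥ 60 min: (none).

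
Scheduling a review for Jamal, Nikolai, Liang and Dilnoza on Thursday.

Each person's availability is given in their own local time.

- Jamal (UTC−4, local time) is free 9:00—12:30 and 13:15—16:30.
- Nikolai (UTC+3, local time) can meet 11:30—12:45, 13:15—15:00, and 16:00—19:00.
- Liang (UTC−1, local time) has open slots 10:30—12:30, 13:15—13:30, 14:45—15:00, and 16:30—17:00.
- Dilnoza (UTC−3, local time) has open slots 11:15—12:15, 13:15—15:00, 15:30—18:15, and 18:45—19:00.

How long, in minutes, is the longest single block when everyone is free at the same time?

Jamal → UTC: 13:00–16:30, 17:15–20:30.
Nikolai → UTC: 08:30–09:45, 10:15–12:00, 13:00–16:00.
Liang → UTC: 11:30–13:30, 14:15–14:30, 15:45–16:00, 17:30–18:00.
Dilnoza → UTC: 14:15–15:15, 16:15–18:00, 18:30–21:15, 21:45–22:00.
Jamal ∩ Nikolai: 13:00–16:00.
Jamal ∩ Nikolai ∩ Liang: 13:00–13:30, 14:15–14:30, 15:45–16:00.
Jamal ∩ Nikolai ∩ Liang ∩ Dilnoza: 14:15–14:30.
Single common window of 15 minutes.

15 minutes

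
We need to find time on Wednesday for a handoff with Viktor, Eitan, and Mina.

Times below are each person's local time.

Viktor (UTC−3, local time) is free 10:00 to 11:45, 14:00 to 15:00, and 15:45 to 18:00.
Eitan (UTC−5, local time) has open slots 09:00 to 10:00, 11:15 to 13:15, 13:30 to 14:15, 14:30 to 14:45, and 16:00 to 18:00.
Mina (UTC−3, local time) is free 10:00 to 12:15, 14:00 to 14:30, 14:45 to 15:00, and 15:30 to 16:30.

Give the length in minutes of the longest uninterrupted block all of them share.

Viktor → UTC: 13:00–14:45, 17:00–18:00, 18:45–21:00.
Eitan → UTC: 14:00–15:00, 16:15–18:15, 18:30–19:15, 19:30–19:45, 21:00–23:00.
Mina → UTC: 13:00–15:15, 17:00–17:30, 17:45–18:00, 18:30–19:30.
Viktor ∩ Eitan: 14:00–14:45, 17:00–18:00, 18:45–19:15, 19:30–19:45.
Viktor ∩ Eitan ∩ Mina: 14:00–14:45, 17:00–17:30, 17:45–18:00, 18:45–19:15.
Common window lengths: 45, 30, 15, 30 min; longest is 45.

45 minutes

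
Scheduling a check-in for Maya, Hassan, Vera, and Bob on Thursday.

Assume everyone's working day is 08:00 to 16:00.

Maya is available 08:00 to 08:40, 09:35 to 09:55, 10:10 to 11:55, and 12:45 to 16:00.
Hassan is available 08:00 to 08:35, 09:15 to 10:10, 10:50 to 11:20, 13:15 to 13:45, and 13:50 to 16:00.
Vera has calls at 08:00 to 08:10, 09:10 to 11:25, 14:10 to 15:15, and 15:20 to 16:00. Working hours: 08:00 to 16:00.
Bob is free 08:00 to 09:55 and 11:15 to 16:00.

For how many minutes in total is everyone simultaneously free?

Vera free within 08:00–16:00: 08:10–09:10, 11:25–14:10, 15:15–15:20.
Maya ∩ Hassan: 08:00–08:35, 09:35–09:55, 10:50–11:20, 13:15–13:45, 13:50–16:00.
Maya ∩ Hassan ∩ Vera: 08:10–08:35, 13:15–13:45, 13:50–14:10, 15:15–15:20.
Maya ∩ Hassan ∩ Vera ∩ Bob: 08:10–08:35, 13:15–13:45, 13:50–14:10, 15:15–15:20.
Total common minutes: 25 + 30 + 20 + 5 = 80.

80 minutes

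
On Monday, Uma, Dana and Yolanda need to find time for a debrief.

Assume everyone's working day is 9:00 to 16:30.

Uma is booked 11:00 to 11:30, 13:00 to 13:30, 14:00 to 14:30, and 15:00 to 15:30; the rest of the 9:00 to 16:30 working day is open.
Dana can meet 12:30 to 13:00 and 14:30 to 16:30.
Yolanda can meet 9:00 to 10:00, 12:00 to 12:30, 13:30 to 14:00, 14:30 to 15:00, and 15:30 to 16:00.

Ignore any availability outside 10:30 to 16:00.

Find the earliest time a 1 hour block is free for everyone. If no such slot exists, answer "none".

none

Uma free within 09:00–16:30: 09:00–11:00, 11:30–13:00, 13:30–14:00, 14:30–15:00, 15:30–16:30.
Uma ∩ Dana: 12:30–13:00, 14:30–15:00, 15:30–16:30.
Uma ∩ Dana ∩ Yolanda: 14:30–15:00, 15:30–16:00.
Restricted to 10:30–16:00: 14:30–15:00, 15:30–16:00.
Windows ≥ 60 min: (none).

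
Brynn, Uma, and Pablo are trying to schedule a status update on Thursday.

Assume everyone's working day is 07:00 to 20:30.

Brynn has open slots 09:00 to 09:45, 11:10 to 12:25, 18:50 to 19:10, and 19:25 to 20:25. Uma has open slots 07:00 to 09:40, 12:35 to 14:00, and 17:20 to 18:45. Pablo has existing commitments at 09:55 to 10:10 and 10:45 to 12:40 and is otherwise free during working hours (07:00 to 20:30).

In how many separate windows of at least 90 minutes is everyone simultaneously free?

Pablo free within 07:00–20:30: 07:00–09:55, 10:10–10:45, 12:40–20:30.
Brynn ∩ Uma: 09:00–09:40.
Brynn ∩ Uma ∩ Pablo: 09:00–09:40.
Windows ≥ 90 min: (none).
That's 0 windows.

0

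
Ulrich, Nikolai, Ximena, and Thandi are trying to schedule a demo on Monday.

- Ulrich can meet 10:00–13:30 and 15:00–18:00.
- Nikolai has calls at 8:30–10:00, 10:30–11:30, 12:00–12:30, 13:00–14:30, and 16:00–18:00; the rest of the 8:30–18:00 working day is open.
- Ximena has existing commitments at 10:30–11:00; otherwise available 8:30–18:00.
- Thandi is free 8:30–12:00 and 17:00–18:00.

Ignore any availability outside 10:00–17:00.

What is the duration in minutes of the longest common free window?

30 minutes

Nikolai free within 08:30–18:00: 10:00–10:30, 11:30–12:00, 12:30–13:00, 14:30–16:00.
Ximena free within 08:30–18:00: 08:30–10:30, 11:00–18:00.
Ulrich ∩ Nikolai: 10:00–10:30, 11:30–12:00, 12:30–13:00, 15:00–16:00.
Ulrich ∩ Nikolai ∩ Ximena: 10:00–10:30, 11:30–12:00, 12:30–13:00, 15:00–16:00.
Ulrich ∩ Nikolai ∩ Ximena ∩ Thandi: 10:00–10:30, 11:30–12:00.
Restricted to 10:00–17:00: 10:00–10:30, 11:30–12:00.
Common window lengths: 30, 30 min; longest is 30.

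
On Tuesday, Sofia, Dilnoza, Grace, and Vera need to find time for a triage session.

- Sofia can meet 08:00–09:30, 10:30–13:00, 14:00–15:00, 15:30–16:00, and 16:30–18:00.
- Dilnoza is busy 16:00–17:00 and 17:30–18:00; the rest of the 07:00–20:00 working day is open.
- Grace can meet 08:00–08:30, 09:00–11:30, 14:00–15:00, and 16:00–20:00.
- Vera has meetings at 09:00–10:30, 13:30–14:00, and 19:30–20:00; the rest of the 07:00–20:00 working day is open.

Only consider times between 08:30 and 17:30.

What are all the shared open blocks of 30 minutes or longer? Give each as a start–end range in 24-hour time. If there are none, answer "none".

10:30–11:30, 14:00–15:00, 17:00–17:30

Dilnoza free within 07:00–20:00: 07:00–16:00, 17:00–17:30, 18:00–20:00.
Vera free within 07:00–20:00: 07:00–09:00, 10:30–13:30, 14:00–19:30.
Sofia ∩ Dilnoza: 08:00–09:30, 10:30–13:00, 14:00–15:00, 15:30–16:00, 17:00–17:30.
Sofia ∩ Dilnoza ∩ Grace: 08:00–08:30, 09:00–09:30, 10:30–11:30, 14:00–15:00, 17:00–17:30.
Sofia ∩ Dilnoza ∩ Grace ∩ Vera: 08:00–08:30, 10:30–11:30, 14:00–15:00, 17:00–17:30.
Restricted to 08:30–17:30: 10:30–11:30, 14:00–15:00, 17:00–17:30.
Windows ≥ 30 min: 10:30–11:30, 14:00–15:00, 17:00–17:30.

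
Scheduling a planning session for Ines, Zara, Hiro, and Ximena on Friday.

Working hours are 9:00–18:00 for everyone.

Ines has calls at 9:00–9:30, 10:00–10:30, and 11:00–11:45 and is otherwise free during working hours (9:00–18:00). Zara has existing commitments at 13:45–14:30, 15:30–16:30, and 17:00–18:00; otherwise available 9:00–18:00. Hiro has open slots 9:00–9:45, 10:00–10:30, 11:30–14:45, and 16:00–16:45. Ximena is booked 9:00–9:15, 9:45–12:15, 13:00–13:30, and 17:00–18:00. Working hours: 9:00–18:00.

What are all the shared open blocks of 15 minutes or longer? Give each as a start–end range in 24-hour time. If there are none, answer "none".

09:30–09:45, 12:15–13:00, 13:30–13:45, 14:30–14:45, 16:30–16:45

Ines free within 09:00–18:00: 09:30–10:00, 10:30–11:00, 11:45–18:00.
Zara free within 09:00–18:00: 09:00–13:45, 14:30–15:30, 16:30–17:00.
Ximena free within 09:00–18:00: 09:15–09:45, 12:15–13:00, 13:30–17:00.
Ines ∩ Zara: 09:30–10:00, 10:30–11:00, 11:45–13:45, 14:30–15:30, 16:30–17:00.
Ines ∩ Zara ∩ Hiro: 09:30–09:45, 11:45–13:45, 14:30–14:45, 16:30–16:45.
Ines ∩ Zara ∩ Hiro ∩ Ximena: 09:30–09:45, 12:15–13:00, 13:30–13:45, 14:30–14:45, 16:30–16:45.
Windows ≥ 15 min: 09:30–09:45, 12:15–13:00, 13:30–13:45, 14:30–14:45, 16:30–16:45.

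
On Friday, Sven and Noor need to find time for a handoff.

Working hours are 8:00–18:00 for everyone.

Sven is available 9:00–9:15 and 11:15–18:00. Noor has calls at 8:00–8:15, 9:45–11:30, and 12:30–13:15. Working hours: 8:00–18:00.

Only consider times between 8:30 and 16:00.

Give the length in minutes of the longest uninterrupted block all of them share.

165 minutes

Noor free within 08:00–18:00: 08:15–09:45, 11:30–12:30, 13:15–18:00.
Sven ∩ Noor: 09:00–09:15, 11:30–12:30, 13:15–18:00.
Restricted to 08:30–16:00: 09:00–09:15, 11:30–12:30, 13:15–16:00.
Common window lengths: 15, 60, 165 min; longest is 165.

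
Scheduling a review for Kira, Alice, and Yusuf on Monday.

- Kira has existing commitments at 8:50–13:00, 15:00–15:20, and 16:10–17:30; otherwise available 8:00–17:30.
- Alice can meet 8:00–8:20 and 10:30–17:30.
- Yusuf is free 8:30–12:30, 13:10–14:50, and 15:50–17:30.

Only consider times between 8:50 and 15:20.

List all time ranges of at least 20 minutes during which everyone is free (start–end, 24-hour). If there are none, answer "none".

13:10–14:50

Kira free within 08:00–17:30: 08:00–08:50, 13:00–15:00, 15:20–16:10.
Kira ∩ Alice: 08:00–08:20, 13:00–15:00, 15:20–16:10.
Kira ∩ Alice ∩ Yusuf: 13:10–14:50, 15:50–16:10.
Restricted to 08:50–15:20: 13:10–14:50.
Windows ≥ 20 min: 13:10–14:50.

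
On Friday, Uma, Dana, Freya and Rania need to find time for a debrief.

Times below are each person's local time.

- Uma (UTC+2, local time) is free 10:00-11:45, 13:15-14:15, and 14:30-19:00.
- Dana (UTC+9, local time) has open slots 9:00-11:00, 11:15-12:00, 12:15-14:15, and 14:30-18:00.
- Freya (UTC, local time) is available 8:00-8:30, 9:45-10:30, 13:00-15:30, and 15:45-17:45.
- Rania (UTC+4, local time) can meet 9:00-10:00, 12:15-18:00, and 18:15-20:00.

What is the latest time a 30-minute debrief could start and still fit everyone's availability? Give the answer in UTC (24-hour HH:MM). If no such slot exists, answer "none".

Uma → UTC: 08:00–09:45, 11:15–12:15, 12:30–17:00.
Dana → UTC: 00:00–02:00, 02:15–03:00, 03:15–05:15, 05:30–09:00.
Freya → UTC: 08:00–08:30, 09:45–10:30, 13:00–15:30, 15:45–17:45.
Rania → UTC: 05:00–06:00, 08:15–14:00, 14:15–16:00.
Uma ∩ Dana: 08:00–09:00.
Uma ∩ Dana ∩ Freya: 08:00–08:30.
Uma ∩ Dana ∩ Freya ∩ Rania: 08:15–08:30.
Windows ≥ 30 min: (none).

none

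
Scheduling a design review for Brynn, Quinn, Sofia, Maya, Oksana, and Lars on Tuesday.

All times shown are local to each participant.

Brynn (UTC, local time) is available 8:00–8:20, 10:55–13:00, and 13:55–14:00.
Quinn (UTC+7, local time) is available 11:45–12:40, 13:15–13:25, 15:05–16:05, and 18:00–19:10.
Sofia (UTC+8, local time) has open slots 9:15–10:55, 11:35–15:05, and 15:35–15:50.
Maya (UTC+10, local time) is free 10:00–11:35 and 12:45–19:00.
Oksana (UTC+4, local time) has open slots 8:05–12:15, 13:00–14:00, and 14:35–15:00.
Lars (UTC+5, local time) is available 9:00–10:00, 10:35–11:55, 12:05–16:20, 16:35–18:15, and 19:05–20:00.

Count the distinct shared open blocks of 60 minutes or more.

Brynn → UTC: 08:00–08:20, 10:55–13:00, 13:55–14:00.
Quinn → UTC: 04:45–05:40, 06:15–06:25, 08:05–09:05, 11:00–12:10.
Sofia → UTC: 01:15–02:55, 03:35–07:05, 07:35–07:50.
Maya → UTC: 00:00–01:35, 02:45–09:00.
Oksana → UTC: 04:05–08:15, 09:00–10:00, 10:35–11:00.
Lars → UTC: 04:00–05:00, 05:35–06:55, 07:05–11:20, 11:35–13:15, 14:05–15:00.
Brynn ∩ Quinn: 08:05–08:20, 11:00–12:10.
Brynn ∩ Quinn ∩ Sofia: (none).
Brynn ∩ Quinn ∩ Sofia ∩ Maya: (none).
Brynn ∩ Quinn ∩ Sofia ∩ Maya ∩ Oksana: (none).
Brynn ∩ Quinn ∩ Sofia ∩ Maya ∩ Oksana ∩ Lars: (none).
Windows ≥ 60 min: (none).
That's 0 windows.

0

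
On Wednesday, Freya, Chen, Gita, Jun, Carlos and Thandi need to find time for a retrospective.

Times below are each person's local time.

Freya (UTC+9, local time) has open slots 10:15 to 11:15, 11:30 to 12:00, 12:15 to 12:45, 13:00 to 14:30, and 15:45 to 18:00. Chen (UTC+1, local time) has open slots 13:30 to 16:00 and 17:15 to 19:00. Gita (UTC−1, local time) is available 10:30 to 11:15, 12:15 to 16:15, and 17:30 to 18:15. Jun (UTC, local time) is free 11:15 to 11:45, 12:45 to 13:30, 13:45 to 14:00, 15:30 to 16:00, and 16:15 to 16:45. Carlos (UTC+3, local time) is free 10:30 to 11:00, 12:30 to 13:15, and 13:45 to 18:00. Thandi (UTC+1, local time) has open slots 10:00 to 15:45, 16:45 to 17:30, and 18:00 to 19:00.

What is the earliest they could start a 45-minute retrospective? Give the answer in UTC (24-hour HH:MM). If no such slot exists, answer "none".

none

Freya → UTC: 01:15–02:15, 02:30–03:00, 03:15–03:45, 04:00–05:30, 06:45–09:00.
Chen → UTC: 12:30–15:00, 16:15–18:00.
Gita → UTC: 11:30–12:15, 13:15–17:15, 18:30–19:15.
Jun → UTC: 11:15–11:45, 12:45–13:30, 13:45–14:00, 15:30–16:00, 16:15–16:45.
Carlos → UTC: 07:30–08:00, 09:30–10:15, 10:45–15:00.
Thandi → UTC: 09:00–14:45, 15:45–16:30, 17:00–18:00.
Freya ∩ Chen: (none).
Freya ∩ Chen ∩ Gita: (none).
Freya ∩ Chen ∩ Gita ∩ Jun: (none).
Freya ∩ Chen ∩ Gita ∩ Jun ∩ Carlos: (none).
Freya ∩ Chen ∩ Gita ∩ Jun ∩ Carlos ∩ Thandi: (none).
Windows ≥ 45 min: (none).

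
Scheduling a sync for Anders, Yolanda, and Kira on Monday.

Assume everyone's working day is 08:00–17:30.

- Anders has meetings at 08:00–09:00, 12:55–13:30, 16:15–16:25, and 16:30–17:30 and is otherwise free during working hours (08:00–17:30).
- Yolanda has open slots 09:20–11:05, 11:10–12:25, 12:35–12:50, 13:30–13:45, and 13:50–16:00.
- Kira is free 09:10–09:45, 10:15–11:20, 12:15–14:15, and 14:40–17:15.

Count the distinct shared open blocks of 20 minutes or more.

4

Anders free within 08:00–17:30: 09:00–12:55, 13:30–16:15, 16:25–16:30.
Anders ∩ Yolanda: 09:20–11:05, 11:10–12:25, 12:35–12:50, 13:30–13:45, 13:50–16:00.
Anders ∩ Yolanda ∩ Kira: 09:20–09:45, 10:15–11:05, 11:10–11:20, 12:15–12:25, 12:35–12:50, 13:30–13:45, 13:50–14:15, 14:40–16:00.
Windows ≥ 20 min: 09:20–09:45, 10:15–11:05, 13:50–14:15, 14:40–16:00.
That's 4 windows.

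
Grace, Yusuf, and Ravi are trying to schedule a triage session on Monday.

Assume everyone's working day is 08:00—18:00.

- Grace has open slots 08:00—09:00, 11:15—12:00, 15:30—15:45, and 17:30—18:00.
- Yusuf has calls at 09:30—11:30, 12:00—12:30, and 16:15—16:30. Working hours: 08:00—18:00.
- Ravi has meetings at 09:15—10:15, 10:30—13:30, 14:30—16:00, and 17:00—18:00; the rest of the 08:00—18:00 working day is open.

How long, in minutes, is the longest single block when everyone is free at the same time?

Yusuf free within 08:00–18:00: 08:00–09:30, 11:30–12:00, 12:30–16:15, 16:30–18:00.
Ravi free within 08:00–18:00: 08:00–09:15, 10:15–10:30, 13:30–14:30, 16:00–17:00.
Grace ∩ Yusuf: 08:00–09:00, 11:30–12:00, 15:30–15:45, 17:30–18:00.
Grace ∩ Yusuf ∩ Ravi: 08:00–09:00.
Single common window of 60 minutes.

60 minutes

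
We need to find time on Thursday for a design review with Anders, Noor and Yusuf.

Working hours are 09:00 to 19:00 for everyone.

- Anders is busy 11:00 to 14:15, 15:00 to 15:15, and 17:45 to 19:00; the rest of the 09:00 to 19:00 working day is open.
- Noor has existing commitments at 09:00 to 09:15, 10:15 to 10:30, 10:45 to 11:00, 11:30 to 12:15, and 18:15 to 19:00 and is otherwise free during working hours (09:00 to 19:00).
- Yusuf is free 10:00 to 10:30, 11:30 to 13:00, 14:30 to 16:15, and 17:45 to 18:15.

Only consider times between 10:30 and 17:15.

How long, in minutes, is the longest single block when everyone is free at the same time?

Anders free within 09:00–19:00: 09:00–11:00, 14:15–15:00, 15:15–17:45.
Noor free within 09:00–19:00: 09:15–10:15, 10:30–10:45, 11:00–11:30, 12:15–18:15.
Anders ∩ Noor: 09:15–10:15, 10:30–10:45, 14:15–15:00, 15:15–17:45.
Anders ∩ Noor ∩ Yusuf: 10:00–10:15, 14:30–15:00, 15:15–16:15.
Restricted to 10:30–17:15: 14:30–15:00, 15:15–16:15.
Common window lengths: 30, 60 min; longest is 60.

60 minutes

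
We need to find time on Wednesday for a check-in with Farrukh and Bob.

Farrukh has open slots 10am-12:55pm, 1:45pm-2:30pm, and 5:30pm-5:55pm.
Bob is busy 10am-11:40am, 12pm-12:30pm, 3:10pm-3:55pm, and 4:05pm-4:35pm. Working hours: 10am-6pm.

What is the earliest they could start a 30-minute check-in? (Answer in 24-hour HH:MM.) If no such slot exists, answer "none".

13:45

Bob free within 10:00–18:00: 11:40–12:00, 12:30–15:10, 15:55–16:05, 16:35–18:00.
Farrukh ∩ Bob: 11:40–12:00, 12:30–12:55, 13:45–14:30, 17:30–17:55.
Windows ≥ 30 min: 13:45–14:30.
Earliest such window starts at 13:45.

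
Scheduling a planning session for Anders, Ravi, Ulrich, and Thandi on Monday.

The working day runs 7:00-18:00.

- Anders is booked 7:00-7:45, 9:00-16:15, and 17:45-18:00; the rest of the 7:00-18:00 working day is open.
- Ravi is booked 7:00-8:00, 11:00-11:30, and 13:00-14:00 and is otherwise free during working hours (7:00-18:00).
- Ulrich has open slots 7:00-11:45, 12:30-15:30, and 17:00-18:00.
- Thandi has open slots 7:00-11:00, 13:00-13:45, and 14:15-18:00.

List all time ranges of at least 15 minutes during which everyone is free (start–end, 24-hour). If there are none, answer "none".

Anders free within 07:00–18:00: 07:45–09:00, 16:15–17:45.
Ravi free within 07:00–18:00: 08:00–11:00, 11:30–13:00, 14:00–18:00.
Anders ∩ Ravi: 08:00–09:00, 16:15–17:45.
Anders ∩ Ravi ∩ Ulrich: 08:00–09:00, 17:00–17:45.
Anders ∩ Ravi ∩ Ulrich ∩ Thandi: 08:00–09:00, 17:00–17:45.
Windows ≥ 15 min: 08:00–09:00, 17:00–17:45.

08:00–09:00, 17:00–17:45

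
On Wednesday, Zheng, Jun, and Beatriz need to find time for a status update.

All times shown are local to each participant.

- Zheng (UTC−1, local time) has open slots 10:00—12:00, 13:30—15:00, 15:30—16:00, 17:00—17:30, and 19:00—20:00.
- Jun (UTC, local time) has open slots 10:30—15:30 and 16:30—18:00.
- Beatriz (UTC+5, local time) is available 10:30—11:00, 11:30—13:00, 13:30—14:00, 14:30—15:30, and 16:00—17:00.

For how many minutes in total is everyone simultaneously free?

60 minutes

Zheng → UTC: 11:00–13:00, 14:30–16:00, 16:30–17:00, 18:00–18:30, 20:00–21:00.
Jun → UTC: 10:30–15:30, 16:30–18:00.
Beatriz → UTC: 05:30–06:00, 06:30–08:00, 08:30–09:00, 09:30–10:30, 11:00–12:00.
Zheng ∩ Jun: 11:00–13:00, 14:30–15:30, 16:30–17:00.
Zheng ∩ Jun ∩ Beatriz: 11:00–12:00.
Total common minutes: 60.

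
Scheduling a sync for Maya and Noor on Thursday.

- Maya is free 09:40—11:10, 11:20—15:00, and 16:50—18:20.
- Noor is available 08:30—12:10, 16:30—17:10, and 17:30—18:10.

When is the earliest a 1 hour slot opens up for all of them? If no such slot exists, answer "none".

09:40

Maya ∩ Noor: 09:40–11:10, 11:20–12:10, 16:50–17:10, 17:30–18:10.
Windows ≥ 60 min: 09:40–11:10.
Earliest such window starts at 09:40.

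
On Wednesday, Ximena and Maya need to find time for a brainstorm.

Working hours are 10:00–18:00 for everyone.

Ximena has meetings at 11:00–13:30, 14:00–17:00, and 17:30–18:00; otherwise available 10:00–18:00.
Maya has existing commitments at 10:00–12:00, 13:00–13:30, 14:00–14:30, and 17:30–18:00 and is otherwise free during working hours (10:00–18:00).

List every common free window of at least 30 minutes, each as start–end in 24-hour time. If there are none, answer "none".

Ximena free within 10:00–18:00: 10:00–11:00, 13:30–14:00, 17:00–17:30.
Maya free within 10:00–18:00: 12:00–13:00, 13:30–14:00, 14:30–17:30.
Ximena ∩ Maya: 13:30–14:00, 17:00–17:30.
Windows ≥ 30 min: 13:30–14:00, 17:00–17:30.

13:30–14:00, 17:00–17:30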